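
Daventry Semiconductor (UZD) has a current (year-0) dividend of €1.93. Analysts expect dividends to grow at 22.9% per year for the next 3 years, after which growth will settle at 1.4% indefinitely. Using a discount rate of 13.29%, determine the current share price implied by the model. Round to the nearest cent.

€27.84

Two-stage DDM. Project D₁…D_3 at 0.229, terminal growth 0.014, discount at r = 0.1329.
D_1 = 2.3720
D_2 = 2.9152
D_3 = 3.5827
Terminal value at t=3: TV = D_4/(r−g) = 3.6329/(0.1329−0.014) = 30.5541
P₀ = 2.3720/(1+0.1329)^1 + 2.9152/(1+0.1329)^2 + 3.5827/(1+0.1329)^3 + 30.5541/(1+0.1329)^3 = 27.8423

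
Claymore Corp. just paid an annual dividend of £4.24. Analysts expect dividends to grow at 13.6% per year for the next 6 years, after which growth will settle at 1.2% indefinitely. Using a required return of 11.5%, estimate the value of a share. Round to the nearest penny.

Two-stage DDM. Project D₁…D_6 at 0.136, terminal growth 0.012, discount at r = 0.115.
D_1 = 4.8166
D_2 = 5.4717
D_3 = 6.2159
D_4 = 7.0612
D_5 = 8.0215
D_6 = 9.1125
Terminal value at t=6: TV = D_7/(r−g) = 9.2218/(0.115−0.012) = 89.5322
P₀ = 4.8166/(1+0.115)^1 + 5.4717/(1+0.115)^2 + 6.2159/(1+0.115)^3 + 7.0612/(1+0.115)^4 + 8.0215/(1+0.115)^5 + 9.1125/(1+0.115)^6 + 89.5322/(1+0.115)^6 = 73.7646

£73.76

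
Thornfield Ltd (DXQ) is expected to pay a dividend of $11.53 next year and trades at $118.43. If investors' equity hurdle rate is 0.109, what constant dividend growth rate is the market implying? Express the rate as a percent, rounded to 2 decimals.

From P₀ = D₁/(r − g), the implied growth is g = r − D₁/P₀.
g = 0.109 − 11.53/118.43 = 0.109 − 0.09736 = 0.01164

1.16%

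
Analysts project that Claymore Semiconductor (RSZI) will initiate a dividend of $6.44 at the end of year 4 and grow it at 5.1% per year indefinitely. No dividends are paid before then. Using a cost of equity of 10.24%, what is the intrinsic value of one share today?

Deferred-dividend DDM. At t=3 the remaining stream is a growing perpetuity with first payment D_4 = 6.44.
V_3 = D_4/(r−g) = 6.44/(0.1024−0.051) = 125.2918
P₀ = V_3/(1+r)^3 = 125.2918/(1+0.1024)^3 = 93.5201

$93.52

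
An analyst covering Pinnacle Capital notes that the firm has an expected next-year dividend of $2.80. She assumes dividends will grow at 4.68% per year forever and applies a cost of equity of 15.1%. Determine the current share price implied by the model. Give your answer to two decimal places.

$26.87

Gordon growth model: P₀ = D₁/(r − g), with D₁ = 2.80 given directly.
P₀ = 2.8000 / (0.151 − 0.0468) = 2.8000 / 0.1042 = 26.8714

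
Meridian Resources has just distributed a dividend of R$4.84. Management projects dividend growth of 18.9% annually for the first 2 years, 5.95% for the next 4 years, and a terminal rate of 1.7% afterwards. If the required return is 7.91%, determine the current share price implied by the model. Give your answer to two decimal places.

Three-stage DDM. Project D₁…D_6; terminal Gordon value at t=6 with g = 0.017; discount at r = 0.0791.
D_1 = 5.7548
D_2 = 6.8424
D_3 = 7.2495
D_4 = 7.6809
D_5 = 8.1379
D_6 = 8.6221
TV_6 = 8.7687/(0.0791−0.017) = 141.2025
P₀ = Σ Dₜ/(1+r)ᵗ + TV_6/(1+r)^6 = 123.0928

R$123.09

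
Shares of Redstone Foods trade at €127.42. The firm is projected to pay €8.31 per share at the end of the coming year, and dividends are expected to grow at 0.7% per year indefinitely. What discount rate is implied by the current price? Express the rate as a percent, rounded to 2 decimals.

7.22%

Rearranging the constant-growth DDM: r = D₁/P₀ + g.
r = 8.3100 / 127.42 + 0.007 = 0.06522 + 0.007 = 0.07222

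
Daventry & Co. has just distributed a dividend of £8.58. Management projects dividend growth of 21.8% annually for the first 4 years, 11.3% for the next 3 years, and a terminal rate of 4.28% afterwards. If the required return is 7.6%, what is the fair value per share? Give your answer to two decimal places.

Three-stage DDM. Project D₁…D_7; terminal Gordon value at t=7 with g = 0.0428; discount at r = 0.076.
D_1 = 10.4504
D_2 = 12.7286
D_3 = 15.5035
D_4 = 18.8832
D_5 = 21.0170
D_6 = 23.3920
D_7 = 26.0353
TV_7 = 27.1496/(0.076−0.0428) = 817.7581
P₀ = Σ Dₜ/(1+r)ᵗ + TV_7/(1+r)^7 = 582.1841

£582.18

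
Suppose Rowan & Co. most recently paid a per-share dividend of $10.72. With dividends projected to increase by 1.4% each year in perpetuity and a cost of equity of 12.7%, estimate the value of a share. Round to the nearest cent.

Gordon growth model: P₀ = D₁/(r − g). D₁ = 10.72 × (1 + 0.014) = 10.8701.
P₀ = 10.8701 / (0.127 − 0.014) = 10.8701 / 0.113 = 96.1954

$96.20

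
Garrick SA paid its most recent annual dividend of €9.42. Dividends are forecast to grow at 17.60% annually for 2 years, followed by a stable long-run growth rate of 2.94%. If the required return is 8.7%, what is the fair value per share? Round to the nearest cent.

€218.26

Two-stage DDM. Project D₁…D_2 at 0.176, terminal growth 0.0294, discount at r = 0.087.
D_1 = 11.0779
D_2 = 13.0276
Terminal value at t=2: TV = D_3/(r−g) = 13.4106/(0.087−0.0294) = 232.8237
P₀ = 11.0779/(1+0.087)^1 + 13.0276/(1+0.087)^2 + 232.8237/(1+0.087)^2 = 218.2632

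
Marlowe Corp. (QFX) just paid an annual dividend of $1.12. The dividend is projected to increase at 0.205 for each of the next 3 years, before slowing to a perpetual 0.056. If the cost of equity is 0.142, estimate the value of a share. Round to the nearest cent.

$19.90

Two-stage DDM. Project D₁…D_3 at 0.205, terminal growth 0.056, discount at r = 0.142.
D_1 = 1.3496
D_2 = 1.6263
D_3 = 1.9597
Terminal value at t=3: TV = D_4/(r−g) = 2.0694/(0.142−0.056) = 24.0627
P₀ = 1.3496/(1+0.142)^1 + 1.6263/(1+0.142)^2 + 1.9597/(1+0.142)^3 + 24.0627/(1+0.142)^3 = 19.9010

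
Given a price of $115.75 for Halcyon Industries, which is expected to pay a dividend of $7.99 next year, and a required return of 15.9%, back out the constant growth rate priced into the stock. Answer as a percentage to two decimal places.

9.00%

From P₀ = D₁/(r − g), the implied growth is g = r − D₁/P₀.
g = 0.159 − 7.99/115.75 = 0.159 − 0.06903 = 0.08997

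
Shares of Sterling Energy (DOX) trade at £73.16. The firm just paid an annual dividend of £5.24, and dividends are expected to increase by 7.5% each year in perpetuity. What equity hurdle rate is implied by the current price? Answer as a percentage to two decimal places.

Rearranging the constant-growth DDM: r = D₁/P₀ + g.
D₁ = 5.24 × (1 + 0.075) = 5.6330.
r = 5.6330 / 73.16 + 0.075 = 0.07700 + 0.075 = 0.15200

15.20%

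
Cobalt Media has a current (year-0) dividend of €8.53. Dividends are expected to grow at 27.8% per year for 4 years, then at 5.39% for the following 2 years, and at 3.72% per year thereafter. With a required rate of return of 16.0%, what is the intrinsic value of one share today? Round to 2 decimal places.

€153.13

Three-stage DDM. Project D₁…D_6; terminal Gordon value at t=6 with g = 0.0372; discount at r = 0.16.
D_1 = 10.9013
D_2 = 13.9319
D_3 = 17.8050
D_4 = 22.7548
D_5 = 23.9813
D_6 = 25.2738
TV_6 = 26.2140/(0.16−0.0372) = 213.4693
P₀ = Σ Dₜ/(1+r)ᵗ + TV_6/(1+r)^6 = 153.1336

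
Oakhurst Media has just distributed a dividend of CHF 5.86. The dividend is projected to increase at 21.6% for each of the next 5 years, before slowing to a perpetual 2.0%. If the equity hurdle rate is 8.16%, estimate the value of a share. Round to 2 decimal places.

Two-stage DDM. Project D₁…D_5 at 0.216, terminal growth 0.02, discount at r = 0.0816.
D_1 = 7.1258
D_2 = 8.6649
D_3 = 10.5365
D_4 = 12.8124
D_5 = 15.5799
Terminal value at t=5: TV = D_6/(r−g) = 15.8915/(0.0816−0.02) = 257.9794
P₀ = 7.1258/(1+0.0816)^1 + 8.6649/(1+0.0816)^2 + 10.5365/(1+0.0816)^3 + 12.8124/(1+0.0816)^4 + 15.5799/(1+0.0816)^5 + 257.9794/(1+0.0816)^5 = 216.4909

CHF 216.49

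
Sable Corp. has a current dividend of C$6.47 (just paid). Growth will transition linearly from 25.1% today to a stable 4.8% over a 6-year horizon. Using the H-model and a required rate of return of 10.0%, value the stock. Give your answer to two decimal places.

C$206.17

H-model: P₀ = D₀[(1+g_L) + H(g_S−g_L)]/(r−g_L), with H = 6/2 = 3.
P₀ = 6.47 × [(1+0.048) + 3×(0.251−0.048)] / (0.1−0.048)
   = 6.47 × 1.6570 / 0.052 = 206.1690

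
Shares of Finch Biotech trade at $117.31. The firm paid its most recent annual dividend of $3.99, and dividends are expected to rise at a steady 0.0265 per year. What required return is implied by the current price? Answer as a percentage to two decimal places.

6.14%

Rearranging the constant-growth DDM: r = D₁/P₀ + g.
D₁ = 3.99 × (1 + 0.0265) = 4.0957.
r = 4.0957 / 117.31 + 0.0265 = 0.03491 + 0.0265 = 0.06141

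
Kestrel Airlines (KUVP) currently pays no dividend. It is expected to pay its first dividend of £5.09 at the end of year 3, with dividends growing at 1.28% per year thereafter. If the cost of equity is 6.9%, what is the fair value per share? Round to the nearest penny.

£79.25

Deferred-dividend DDM. At t=2 the remaining stream is a growing perpetuity with first payment D_3 = 5.09.
V_2 = D_3/(r−g) = 5.09/(0.069−0.0128) = 90.5694
P₀ = V_2/(1+r)^2 = 90.5694/(1+0.069)^2 = 79.2549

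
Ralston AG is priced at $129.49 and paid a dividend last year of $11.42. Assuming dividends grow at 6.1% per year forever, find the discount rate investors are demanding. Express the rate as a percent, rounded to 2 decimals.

Rearranging the constant-growth DDM: r = D₁/P₀ + g.
D₁ = 11.42 × (1 + 0.061) = 12.1166.
r = 12.1166 / 129.49 + 0.061 = 0.09357 + 0.061 = 0.15457

15.46%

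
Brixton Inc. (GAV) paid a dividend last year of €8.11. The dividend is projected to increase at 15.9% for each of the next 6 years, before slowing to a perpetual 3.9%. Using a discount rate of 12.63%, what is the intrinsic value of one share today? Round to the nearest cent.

€168.45

Two-stage DDM. Project D₁…D_6 at 0.159, terminal growth 0.039, discount at r = 0.1263.
D_1 = 9.3995
D_2 = 10.8940
D_3 = 12.6262
D_4 = 14.6337
D_5 = 16.9605
D_6 = 19.6572
Terminal value at t=6: TV = D_7/(r−g) = 20.4238/(0.1263−0.039) = 233.9499
P₀ = 9.3995/(1+0.1263)^1 + 10.8940/(1+0.1263)^2 + 12.6262/(1+0.1263)^3 + 14.6337/(1+0.1263)^4 + 16.9605/(1+0.1263)^5 + 19.6572/(1+0.1263)^6 + 233.9499/(1+0.1263)^6 = 168.4546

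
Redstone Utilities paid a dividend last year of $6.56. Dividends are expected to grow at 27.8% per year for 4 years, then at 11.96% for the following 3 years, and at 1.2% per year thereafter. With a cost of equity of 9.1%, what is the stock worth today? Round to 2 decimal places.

$249.61

Three-stage DDM. Project D₁…D_7; terminal Gordon value at t=7 with g = 0.012; discount at r = 0.091.
D_1 = 8.3837
D_2 = 10.7143
D_3 = 13.6929
D_4 = 17.4996
D_5 = 19.5925
D_6 = 21.9358
D_7 = 24.5593
TV_7 = 24.8540/(0.091−0.012) = 314.6077
P₀ = Σ Dₜ/(1+r)ᵗ + TV_7/(1+r)^7 = 249.6142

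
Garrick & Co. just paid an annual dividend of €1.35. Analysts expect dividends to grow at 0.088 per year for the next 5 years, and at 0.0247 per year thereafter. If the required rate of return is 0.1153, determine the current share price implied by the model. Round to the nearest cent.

€19.76

Two-stage DDM. Project D₁…D_5 at 0.088, terminal growth 0.0247, discount at r = 0.1153.
D_1 = 1.4688
D_2 = 1.5981
D_3 = 1.7387
D_4 = 1.8917
D_5 = 2.0582
Terminal value at t=5: TV = D_6/(r−g) = 2.1090/(0.1153−0.0247) = 23.2781
P₀ = 1.4688/(1+0.1153)^1 + 1.5981/(1+0.1153)^2 + 1.7387/(1+0.1153)^3 + 1.8917/(1+0.1153)^4 + 2.0582/(1+0.1153)^5 + 23.2781/(1+0.1153)^5 = 19.7595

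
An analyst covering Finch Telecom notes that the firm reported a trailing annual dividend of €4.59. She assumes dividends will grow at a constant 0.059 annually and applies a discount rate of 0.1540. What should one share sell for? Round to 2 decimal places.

Gordon growth model: P₀ = D₁/(r − g). D₁ = 4.59 × (1 + 0.059) = 4.8608.
P₀ = 4.8608 / (0.154 − 0.059) = 4.8608 / 0.095 = 51.1664

€51.17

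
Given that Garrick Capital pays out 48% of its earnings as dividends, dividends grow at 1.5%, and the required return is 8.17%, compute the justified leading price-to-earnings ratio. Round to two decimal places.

7.20

Justified leading P/E = b/(r−g) = 0.48/(0.0817−0.015) = 7.1964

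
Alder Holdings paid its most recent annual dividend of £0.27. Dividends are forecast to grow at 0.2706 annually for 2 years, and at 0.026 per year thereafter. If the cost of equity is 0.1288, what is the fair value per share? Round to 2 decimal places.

£4.06

Two-stage DDM. Project D₁…D_2 at 0.2706, terminal growth 0.026, discount at r = 0.1288.
D_1 = 0.3431
D_2 = 0.4359
Terminal value at t=2: TV = D_3/(r−g) = 0.4472/(0.1288−0.026) = 4.3505
P₀ = 0.3431/(1+0.1288)^1 + 0.4359/(1+0.1288)^2 + 4.3505/(1+0.1288)^2 = 4.0603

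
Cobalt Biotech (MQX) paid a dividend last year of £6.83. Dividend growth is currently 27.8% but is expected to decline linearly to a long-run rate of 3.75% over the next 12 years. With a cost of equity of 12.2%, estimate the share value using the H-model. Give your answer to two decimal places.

H-model: P₀ = D₀[(1+g_L) + H(g_S−g_L)]/(r−g_L), with H = 12/2 = 6.
P₀ = 6.83 × [(1+0.0375) + 6×(0.278−0.0375)] / (0.122−0.0375)
   = 6.83 × 2.4805 / 0.0845 = 200.4949

£200.49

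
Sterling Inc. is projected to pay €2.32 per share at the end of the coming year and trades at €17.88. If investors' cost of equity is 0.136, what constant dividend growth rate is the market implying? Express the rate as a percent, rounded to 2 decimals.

0.62%

From P₀ = D₁/(r − g), the implied growth is g = r − D₁/P₀.
g = 0.136 − 2.32/17.88 = 0.136 − 0.12975 = 0.00625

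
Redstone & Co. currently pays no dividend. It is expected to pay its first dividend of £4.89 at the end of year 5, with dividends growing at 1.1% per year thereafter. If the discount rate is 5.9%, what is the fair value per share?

£81.00

Deferred-dividend DDM. At t=4 the remaining stream is a growing perpetuity with first payment D_5 = 4.89.
V_4 = D_5/(r−g) = 4.89/(0.059−0.011) = 101.8750
P₀ = V_4/(1+r)^4 = 101.8750/(1+0.059)^4 = 80.9998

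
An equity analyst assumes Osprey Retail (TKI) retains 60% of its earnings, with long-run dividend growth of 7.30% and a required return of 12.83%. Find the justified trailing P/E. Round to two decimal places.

Payout ratio b = 1 − 0.60 = 0.40.
Justified trailing P/E = b(1+g)/(r−g) = 0.40×(1+0.073)/(0.1283−0.073) = 7.7613

7.76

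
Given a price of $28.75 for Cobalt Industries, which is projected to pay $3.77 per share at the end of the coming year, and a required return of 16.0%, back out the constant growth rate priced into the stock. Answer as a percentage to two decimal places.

2.89%

From P₀ = D₁/(r − g), the implied growth is g = r − D₁/P₀.
g = 0.16 − 3.77/28.75 = 0.16 − 0.13113 = 0.02887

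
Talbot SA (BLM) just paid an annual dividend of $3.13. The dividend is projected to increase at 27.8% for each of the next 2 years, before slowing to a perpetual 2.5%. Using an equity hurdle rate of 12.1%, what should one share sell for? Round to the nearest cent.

Two-stage DDM. Project D₁…D_2 at 0.278, terminal growth 0.025, discount at r = 0.121.
D_1 = 4.0001
D_2 = 5.1122
Terminal value at t=2: TV = D_3/(r−g) = 5.2400/(0.121−0.025) = 54.5832
P₀ = 4.0001/(1+0.121)^1 + 5.1122/(1+0.121)^2 + 54.5832/(1+0.121)^2 = 51.0723

$51.07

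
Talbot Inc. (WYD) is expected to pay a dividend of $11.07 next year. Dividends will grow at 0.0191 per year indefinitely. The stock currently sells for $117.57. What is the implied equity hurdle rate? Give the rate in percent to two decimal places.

Rearranging the constant-growth DDM: r = D₁/P₀ + g.
r = 11.0700 / 117.57 + 0.0191 = 0.09416 + 0.0191 = 0.11326

11.33%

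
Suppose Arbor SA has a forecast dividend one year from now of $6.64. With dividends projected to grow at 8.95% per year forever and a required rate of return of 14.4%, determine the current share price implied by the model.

Gordon growth model: P₀ = D₁/(r − g), with D₁ = 6.64 given directly.
P₀ = 6.6400 / (0.144 − 0.0895) = 6.6400 / 0.0545 = 121.8349

$121.83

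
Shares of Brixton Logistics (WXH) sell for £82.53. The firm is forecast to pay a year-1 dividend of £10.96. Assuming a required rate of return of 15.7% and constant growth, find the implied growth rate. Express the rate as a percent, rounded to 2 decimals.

2.42%

From P₀ = D₁/(r − g), the implied growth is g = r − D₁/P₀.
g = 0.157 − 10.96/82.53 = 0.157 − 0.13280 = 0.02420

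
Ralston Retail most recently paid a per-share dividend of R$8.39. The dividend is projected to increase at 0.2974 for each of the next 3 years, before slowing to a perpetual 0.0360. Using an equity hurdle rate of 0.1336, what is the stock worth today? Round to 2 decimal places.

Two-stage DDM. Project D₁…D_3 at 0.2974, terminal growth 0.036, discount at r = 0.1336.
D_1 = 10.8852
D_2 = 14.1224
D_3 = 18.3225
Terminal value at t=3: TV = D_4/(r−g) = 18.9821/(0.1336−0.036) = 194.4883
P₀ = 10.8852/(1+0.1336)^1 + 14.1224/(1+0.1336)^2 + 18.3225/(1+0.1336)^3 + 194.4883/(1+0.1336)^3 = 166.6800

R$166.68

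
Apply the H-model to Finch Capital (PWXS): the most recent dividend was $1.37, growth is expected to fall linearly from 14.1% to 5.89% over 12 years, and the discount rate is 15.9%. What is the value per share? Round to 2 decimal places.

$21.23

H-model: P₀ = D₀[(1+g_L) + H(g_S−g_L)]/(r−g_L), with H = 12/2 = 6.
P₀ = 1.37 × [(1+0.0589) + 6×(0.141−0.0589)] / (0.159−0.0589)
   = 1.37 × 1.5515 / 0.1001 = 21.2343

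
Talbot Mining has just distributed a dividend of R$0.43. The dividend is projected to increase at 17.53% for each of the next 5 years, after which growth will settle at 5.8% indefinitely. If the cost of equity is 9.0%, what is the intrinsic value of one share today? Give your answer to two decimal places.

Two-stage DDM. Project D₁…D_5 at 0.1753, terminal growth 0.058, discount at r = 0.09.
D_1 = 0.5054
D_2 = 0.5940
D_3 = 0.6981
D_4 = 0.8205
D_5 = 0.9643
Terminal value at t=5: TV = D_6/(r−g) = 1.0202/(0.09−0.058) = 31.8822
P₀ = 0.5054/(1+0.09)^1 + 0.5940/(1+0.09)^2 + 0.6981/(1+0.09)^3 + 0.8205/(1+0.09)^4 + 0.9643/(1+0.09)^5 + 31.8822/(1+0.09)^5 = 23.4318

R$23.43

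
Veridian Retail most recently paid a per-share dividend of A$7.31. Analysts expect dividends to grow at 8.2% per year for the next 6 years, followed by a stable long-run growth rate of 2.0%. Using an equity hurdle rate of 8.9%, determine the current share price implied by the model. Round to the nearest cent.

Two-stage DDM. Project D₁…D_6 at 0.082, terminal growth 0.02, discount at r = 0.089.
D_1 = 7.9094
D_2 = 8.5580
D_3 = 9.2597
D_4 = 10.0190
D_5 = 10.8406
D_6 = 11.7295
Terminal value at t=6: TV = D_7/(r−g) = 11.9641/(0.089−0.02) = 173.3932
P₀ = 7.9094/(1+0.089)^1 + 8.5580/(1+0.089)^2 + 9.2597/(1+0.089)^3 + 10.0190/(1+0.089)^4 + 10.8406/(1+0.089)^5 + 11.7295/(1+0.089)^6 + 173.3932/(1+0.089)^6 = 146.8434

A$146.84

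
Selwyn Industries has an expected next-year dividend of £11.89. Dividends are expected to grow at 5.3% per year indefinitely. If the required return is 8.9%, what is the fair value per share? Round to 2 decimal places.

Gordon growth model: P₀ = D₁/(r − g), with D₁ = 11.89 given directly.
P₀ = 11.8900 / (0.089 − 0.053) = 11.8900 / 0.036 = 330.2778

£330.28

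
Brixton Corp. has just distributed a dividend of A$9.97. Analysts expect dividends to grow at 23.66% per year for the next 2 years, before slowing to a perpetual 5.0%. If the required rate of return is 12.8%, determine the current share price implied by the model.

A$184.21

Two-stage DDM. Project D₁…D_2 at 0.2366, terminal growth 0.05, discount at r = 0.128.
D_1 = 12.3289
D_2 = 15.2459
Terminal value at t=2: TV = D_3/(r−g) = 16.0082/(0.128−0.05) = 205.2335
P₀ = 12.3289/(1+0.128)^1 + 15.2459/(1+0.128)^2 + 205.2335/(1+0.128)^2 = 184.2105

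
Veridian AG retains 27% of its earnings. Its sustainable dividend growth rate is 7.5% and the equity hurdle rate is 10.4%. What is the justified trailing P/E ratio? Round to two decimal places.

27.06

Payout ratio b = 1 − 0.27 = 0.73.
Justified trailing P/E = b(1+g)/(r−g) = 0.73×(1+0.075)/(0.104−0.075) = 27.0603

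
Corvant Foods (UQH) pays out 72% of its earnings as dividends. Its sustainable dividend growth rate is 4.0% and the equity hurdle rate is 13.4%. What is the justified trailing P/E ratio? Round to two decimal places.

7.97

Justified trailing P/E = b(1+g)/(r−g) = 0.72×(1+0.04)/(0.134−0.04) = 7.9660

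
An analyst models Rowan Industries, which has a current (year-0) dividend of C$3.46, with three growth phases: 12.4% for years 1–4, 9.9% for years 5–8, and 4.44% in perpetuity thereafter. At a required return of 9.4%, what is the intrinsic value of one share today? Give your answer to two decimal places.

C$113.09

Three-stage DDM. Project D₁…D_8; terminal Gordon value at t=8 with g = 0.0444; discount at r = 0.094.
D_1 = 3.8890
D_2 = 4.3713
D_3 = 4.9133
D_4 = 5.5226
D_5 = 6.0693
D_6 = 6.6702
D_7 = 7.3305
D_8 = 8.0562
TV_8 = 8.4139/(0.094−0.0444) = 169.6357
P₀ = Σ Dₜ/(1+r)ᵗ + TV_8/(1+r)^8 = 113.0898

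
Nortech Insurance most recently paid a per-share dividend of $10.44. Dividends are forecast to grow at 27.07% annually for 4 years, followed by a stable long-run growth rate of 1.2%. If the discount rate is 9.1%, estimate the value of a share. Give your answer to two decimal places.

Two-stage DDM. Project D₁…D_4 at 0.2707, terminal growth 0.012, discount at r = 0.091.
D_1 = 13.2661
D_2 = 16.8572
D_3 = 21.4205
D_4 = 27.2190
Terminal value at t=4: TV = D_5/(r−g) = 27.5457/(0.091−0.012) = 348.6792
P₀ = 13.2661/(1+0.091)^1 + 16.8572/(1+0.091)^2 + 21.4205/(1+0.091)^3 + 27.2190/(1+0.091)^4 + 348.6792/(1+0.091)^4 = 308.1379

$308.14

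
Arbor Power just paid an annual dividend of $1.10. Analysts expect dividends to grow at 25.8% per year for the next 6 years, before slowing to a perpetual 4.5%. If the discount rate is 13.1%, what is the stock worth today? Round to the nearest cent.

$35.05

Two-stage DDM. Project D₁…D_6 at 0.258, terminal growth 0.045, discount at r = 0.131.
D_1 = 1.3838
D_2 = 1.7408
D_3 = 2.1900
D_4 = 2.7550
D_5 = 3.4657
D_6 = 4.3599
Terminal value at t=6: TV = D_7/(r−g) = 4.5561/(0.131−0.045) = 52.9779
P₀ = 1.3838/(1+0.131)^1 + 1.7408/(1+0.131)^2 + 2.1900/(1+0.131)^3 + 2.7550/(1+0.131)^4 + 3.4657/(1+0.131)^5 + 4.3599/(1+0.131)^6 + 52.9779/(1+0.131)^6 = 35.0492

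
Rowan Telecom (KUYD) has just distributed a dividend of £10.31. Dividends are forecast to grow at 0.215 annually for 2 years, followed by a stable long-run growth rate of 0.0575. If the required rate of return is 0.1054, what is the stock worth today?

£298.78

Two-stage DDM. Project D₁…D_2 at 0.215, terminal growth 0.0575, discount at r = 0.1054.
D_1 = 12.5267
D_2 = 15.2199
Terminal value at t=2: TV = D_3/(r−g) = 16.0950/(0.1054−0.0575) = 336.0130
P₀ = 12.5267/(1+0.1054)^1 + 15.2199/(1+0.1054)^2 + 336.0130/(1+0.1054)^2 = 298.7782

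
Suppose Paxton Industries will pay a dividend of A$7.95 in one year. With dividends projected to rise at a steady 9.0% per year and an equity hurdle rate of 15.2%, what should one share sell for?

A$128.23

Gordon growth model: P₀ = D₁/(r − g), with D₁ = 7.95 given directly.
P₀ = 7.9500 / (0.152 − 0.09) = 7.9500 / 0.062 = 128.2258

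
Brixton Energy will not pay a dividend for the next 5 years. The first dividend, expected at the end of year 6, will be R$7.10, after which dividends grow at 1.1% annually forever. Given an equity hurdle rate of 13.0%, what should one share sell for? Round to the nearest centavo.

Deferred-dividend DDM. At t=5 the remaining stream is a growing perpetuity with first payment D_6 = 7.10.
V_5 = D_6/(r−g) = 7.10/(0.13−0.011) = 59.6639
P₀ = V_5/(1+r)^5 = 59.6639/(1+0.13)^5 = 32.3832

R$32.38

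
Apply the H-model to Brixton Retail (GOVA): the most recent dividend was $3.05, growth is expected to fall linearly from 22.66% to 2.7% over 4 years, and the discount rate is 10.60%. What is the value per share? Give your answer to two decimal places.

H-model: P₀ = D₀[(1+g_L) + H(g_S−g_L)]/(r−g_L), with H = 4/2 = 2.
P₀ = 3.05 × [(1+0.027) + 2×(0.2266−0.027)] / (0.106−0.027)
   = 3.05 × 1.4262 / 0.079 = 55.0622

$55.06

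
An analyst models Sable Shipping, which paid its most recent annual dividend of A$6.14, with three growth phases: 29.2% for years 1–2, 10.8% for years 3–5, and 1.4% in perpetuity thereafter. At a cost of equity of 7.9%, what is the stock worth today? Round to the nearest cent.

A$192.72

Three-stage DDM. Project D₁…D_5; terminal Gordon value at t=5 with g = 0.014; discount at r = 0.079.
D_1 = 7.9329
D_2 = 10.2493
D_3 = 11.3562
D_4 = 12.5827
D_5 = 13.9416
TV_5 = 14.1368/(0.079−0.014) = 217.4890
P₀ = Σ Dₜ/(1+r)ᵗ + TV_5/(1+r)^5 = 192.7175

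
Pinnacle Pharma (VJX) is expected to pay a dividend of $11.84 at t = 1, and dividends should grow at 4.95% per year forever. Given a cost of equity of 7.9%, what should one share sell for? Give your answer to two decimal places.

Gordon growth model: P₀ = D₁/(r − g), with D₁ = 11.84 given directly.
P₀ = 11.8400 / (0.079 − 0.0495) = 11.8400 / 0.0295 = 401.3559

$401.36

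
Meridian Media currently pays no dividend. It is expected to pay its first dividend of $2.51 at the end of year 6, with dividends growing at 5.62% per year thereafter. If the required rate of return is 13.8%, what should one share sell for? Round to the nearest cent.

Deferred-dividend DDM. At t=5 the remaining stream is a growing perpetuity with first payment D_6 = 2.51.
V_5 = D_6/(r−g) = 2.51/(0.138−0.0562) = 30.6846
P₀ = V_5/(1+r)^5 = 30.6846/(1+0.138)^5 = 16.0772

$16.08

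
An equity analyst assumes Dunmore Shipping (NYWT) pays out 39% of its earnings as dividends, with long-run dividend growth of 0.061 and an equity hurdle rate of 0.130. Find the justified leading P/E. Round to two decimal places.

5.65

Justified leading P/E = b/(r−g) = 0.39/(0.13−0.061) = 5.6522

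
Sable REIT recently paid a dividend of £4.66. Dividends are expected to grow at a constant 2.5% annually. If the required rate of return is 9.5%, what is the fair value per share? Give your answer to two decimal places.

Gordon growth model: P₀ = D₁/(r − g). D₁ = 4.66 × (1 + 0.025) = 4.7765.
P₀ = 4.7765 / (0.095 − 0.025) = 4.7765 / 0.07 = 68.2357

£68.24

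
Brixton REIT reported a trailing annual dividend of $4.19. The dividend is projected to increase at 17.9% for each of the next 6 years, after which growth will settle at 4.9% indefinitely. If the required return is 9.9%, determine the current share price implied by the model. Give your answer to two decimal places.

Two-stage DDM. Project D₁…D_6 at 0.179, terminal growth 0.049, discount at r = 0.099.
D_1 = 4.9400
D_2 = 5.8243
D_3 = 6.8668
D_4 = 8.0960
D_5 = 9.5452
D_6 = 11.2537
Terminal value at t=6: TV = D_7/(r−g) = 11.8052/(0.099−0.049) = 236.1035
P₀ = 4.9400/(1+0.099)^1 + 5.8243/(1+0.099)^2 + 6.8668/(1+0.099)^3 + 8.0960/(1+0.099)^4 + 9.5452/(1+0.099)^5 + 11.2537/(1+0.099)^6 + 236.1035/(1+0.099)^6 = 166.3848

$166.38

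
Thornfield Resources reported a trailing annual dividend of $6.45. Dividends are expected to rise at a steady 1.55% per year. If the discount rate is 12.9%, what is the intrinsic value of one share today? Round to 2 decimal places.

$57.71

Gordon growth model: P₀ = D₁/(r − g). D₁ = 6.45 × (1 + 0.0155) = 6.5500.
P₀ = 6.5500 / (0.129 − 0.0155) = 6.5500 / 0.1135 = 57.7090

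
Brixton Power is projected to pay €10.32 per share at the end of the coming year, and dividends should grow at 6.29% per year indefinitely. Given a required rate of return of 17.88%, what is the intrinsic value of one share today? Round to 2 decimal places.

Gordon growth model: P₀ = D₁/(r − g), with D₁ = 10.32 given directly.
P₀ = 10.3200 / (0.1788 − 0.0629) = 10.3200 / 0.1159 = 89.0423

€89.04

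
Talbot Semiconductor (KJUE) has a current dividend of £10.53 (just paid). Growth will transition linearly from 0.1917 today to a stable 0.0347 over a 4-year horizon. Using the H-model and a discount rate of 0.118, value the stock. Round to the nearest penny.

£170.49

H-model: P₀ = D₀[(1+g_L) + H(g_S−g_L)]/(r−g_L), with H = 4/2 = 2.
P₀ = 10.53 × [(1+0.0347) + 2×(0.1917−0.0347)] / (0.118−0.0347)
   = 10.53 × 1.3487 / 0.0833 = 170.4899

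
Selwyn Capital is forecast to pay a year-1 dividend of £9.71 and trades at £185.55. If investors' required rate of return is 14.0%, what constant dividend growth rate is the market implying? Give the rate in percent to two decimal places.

From P₀ = D₁/(r − g), the implied growth is g = r − D₁/P₀.
g = 0.14 − 9.71/185.55 = 0.14 − 0.05233 = 0.08767

8.77%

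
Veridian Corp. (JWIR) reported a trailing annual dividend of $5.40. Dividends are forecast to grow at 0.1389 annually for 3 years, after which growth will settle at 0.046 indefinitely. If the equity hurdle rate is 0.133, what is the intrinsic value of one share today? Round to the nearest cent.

$82.31

Two-stage DDM. Project D₁…D_3 at 0.1389, terminal growth 0.046, discount at r = 0.133.
D_1 = 6.1501
D_2 = 7.0043
D_3 = 7.9772
Terminal value at t=3: TV = D_4/(r−g) = 8.3442/(0.133−0.046) = 95.9098
P₀ = 6.1501/(1+0.133)^1 + 7.0043/(1+0.133)^2 + 7.9772/(1+0.133)^3 + 95.9098/(1+0.133)^3 = 82.3130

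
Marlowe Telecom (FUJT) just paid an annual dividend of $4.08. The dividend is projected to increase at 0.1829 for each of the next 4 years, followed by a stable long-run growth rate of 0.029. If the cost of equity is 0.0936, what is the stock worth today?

$108.90

Two-stage DDM. Project D₁…D_4 at 0.1829, terminal growth 0.029, discount at r = 0.0936.
D_1 = 4.8262
D_2 = 5.7089
D_3 = 6.7531
D_4 = 7.9883
Terminal value at t=4: TV = D_5/(r−g) = 8.2199/(0.0936−0.029) = 127.2434
P₀ = 4.8262/(1+0.0936)^1 + 5.7089/(1+0.0936)^2 + 6.7531/(1+0.0936)^3 + 7.9883/(1+0.0936)^4 + 127.2434/(1+0.0936)^4 = 108.8962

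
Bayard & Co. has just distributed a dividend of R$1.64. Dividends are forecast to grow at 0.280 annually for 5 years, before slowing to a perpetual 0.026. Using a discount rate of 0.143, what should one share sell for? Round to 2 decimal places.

R$36.99

Two-stage DDM. Project D₁…D_5 at 0.28, terminal growth 0.026, discount at r = 0.143.
D_1 = 2.0992
D_2 = 2.6870
D_3 = 3.4393
D_4 = 4.4023
D_5 = 5.6350
Terminal value at t=5: TV = D_6/(r−g) = 5.7815/(0.143−0.026) = 49.4146
P₀ = 2.0992/(1+0.143)^1 + 2.6870/(1+0.143)^2 + 3.4393/(1+0.143)^3 + 4.4023/(1+0.143)^4 + 5.6350/(1+0.143)^5 + 49.4146/(1+0.143)^5 = 36.9936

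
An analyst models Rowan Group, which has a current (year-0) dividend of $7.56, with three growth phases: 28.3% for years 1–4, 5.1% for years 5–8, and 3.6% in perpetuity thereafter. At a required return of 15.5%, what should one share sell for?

Three-stage DDM. Project D₁…D_8; terminal Gordon value at t=8 with g = 0.036; discount at r = 0.155.
D_1 = 9.6995
D_2 = 12.4444
D_3 = 15.9662
D_4 = 20.4846
D_5 = 21.5294
D_6 = 22.6274
D_7 = 23.7814
D_8 = 24.9942
TV_8 = 25.8940/(0.155−0.036) = 217.5966
P₀ = Σ Dₜ/(1+r)ᵗ + TV_8/(1+r)^8 = 144.8756

$144.88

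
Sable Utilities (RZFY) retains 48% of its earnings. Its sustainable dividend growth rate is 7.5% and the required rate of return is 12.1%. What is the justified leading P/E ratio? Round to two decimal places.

Payout ratio b = 1 − 0.48 = 0.52.
Justified leading P/E = b/(r−g) = 0.52/(0.121−0.075) = 11.3043

11.30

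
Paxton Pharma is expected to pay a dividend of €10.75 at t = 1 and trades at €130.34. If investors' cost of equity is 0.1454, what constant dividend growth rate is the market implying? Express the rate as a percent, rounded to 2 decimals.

From P₀ = D₁/(r − g), the implied growth is g = r − D₁/P₀.
g = 0.1454 − 10.75/130.34 = 0.1454 − 0.08248 = 0.06292

6.29%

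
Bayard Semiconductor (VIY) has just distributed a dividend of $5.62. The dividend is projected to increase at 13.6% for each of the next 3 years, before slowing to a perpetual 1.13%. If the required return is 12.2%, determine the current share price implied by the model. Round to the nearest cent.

Two-stage DDM. Project D₁…D_3 at 0.136, terminal growth 0.0113, discount at r = 0.122.
D_1 = 6.3843
D_2 = 7.2526
D_3 = 8.2389
Terminal value at t=3: TV = D_4/(r−g) = 8.3320/(0.122−0.0113) = 75.2668
P₀ = 6.3843/(1+0.122)^1 + 7.2526/(1+0.122)^2 + 8.2389/(1+0.122)^3 + 75.2668/(1+0.122)^3 = 70.5717

$70.57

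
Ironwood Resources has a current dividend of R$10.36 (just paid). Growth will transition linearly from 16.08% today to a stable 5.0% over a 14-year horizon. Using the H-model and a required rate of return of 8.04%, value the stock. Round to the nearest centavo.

H-model: P₀ = D₀[(1+g_L) + H(g_S−g_L)]/(r−g_L), with H = 14/2 = 7.
P₀ = 10.36 × [(1+0.05) + 7×(0.1608−0.05)] / (0.0804−0.05)
   = 10.36 × 1.8256 / 0.0304 = 622.1453

R$622.15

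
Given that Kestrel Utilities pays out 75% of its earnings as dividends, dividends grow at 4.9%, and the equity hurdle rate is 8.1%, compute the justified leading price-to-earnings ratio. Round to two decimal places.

23.44

Justified leading P/E = b/(r−g) = 0.75/(0.081−0.049) = 23.4375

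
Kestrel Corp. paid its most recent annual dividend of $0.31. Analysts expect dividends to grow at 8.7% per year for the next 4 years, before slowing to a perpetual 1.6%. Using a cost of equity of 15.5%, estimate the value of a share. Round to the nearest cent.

$2.85

Two-stage DDM. Project D₁…D_4 at 0.087, terminal growth 0.016, discount at r = 0.155.
D_1 = 0.3370
D_2 = 0.3663
D_3 = 0.3982
D_4 = 0.4328
Terminal value at t=4: TV = D_5/(r−g) = 0.4397/(0.155−0.016) = 3.1634
P₀ = 0.3370/(1+0.155)^1 + 0.3663/(1+0.155)^2 + 0.3982/(1+0.155)^3 + 0.4328/(1+0.155)^4 + 3.1634/(1+0.155)^4 = 2.8455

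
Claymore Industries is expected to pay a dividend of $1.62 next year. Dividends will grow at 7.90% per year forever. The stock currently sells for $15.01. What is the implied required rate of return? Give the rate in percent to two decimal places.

18.69%

Rearranging the constant-growth DDM: r = D₁/P₀ + g.
r = 1.6200 / 15.01 + 0.079 = 0.10793 + 0.079 = 0.18693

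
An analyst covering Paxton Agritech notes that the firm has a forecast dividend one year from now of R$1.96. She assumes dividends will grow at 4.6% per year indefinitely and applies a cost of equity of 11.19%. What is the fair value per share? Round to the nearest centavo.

Gordon growth model: P₀ = D₁/(r − g), with D₁ = 1.96 given directly.
P₀ = 1.9600 / (0.1119 − 0.046) = 1.9600 / 0.0659 = 29.7420

R$29.74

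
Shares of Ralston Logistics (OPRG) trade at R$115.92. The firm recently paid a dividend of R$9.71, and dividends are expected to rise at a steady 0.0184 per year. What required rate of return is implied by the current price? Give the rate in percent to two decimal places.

Rearranging the constant-growth DDM: r = D₁/P₀ + g.
D₁ = 9.71 × (1 + 0.0184) = 9.8887.
r = 9.8887 / 115.92 + 0.0184 = 0.08531 + 0.0184 = 0.10371

10.37%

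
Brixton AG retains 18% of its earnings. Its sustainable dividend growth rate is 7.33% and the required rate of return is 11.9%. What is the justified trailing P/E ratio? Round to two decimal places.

Payout ratio b = 1 − 0.18 = 0.82.
Justified trailing P/E = b(1+g)/(r−g) = 0.82×(1+0.0733)/(0.119−0.0733) = 19.2583

19.26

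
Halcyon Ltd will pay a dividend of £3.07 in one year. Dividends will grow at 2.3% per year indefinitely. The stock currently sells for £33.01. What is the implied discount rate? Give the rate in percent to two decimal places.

Rearranging the constant-growth DDM: r = D₁/P₀ + g.
r = 3.0700 / 33.01 + 0.023 = 0.09300 + 0.023 = 0.11600

11.60%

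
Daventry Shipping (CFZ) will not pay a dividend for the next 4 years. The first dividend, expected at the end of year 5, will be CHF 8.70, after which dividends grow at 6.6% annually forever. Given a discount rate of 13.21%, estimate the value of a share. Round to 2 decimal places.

CHF 80.13

Deferred-dividend DDM. At t=4 the remaining stream is a growing perpetuity with first payment D_5 = 8.70.
V_4 = D_5/(r−g) = 8.70/(0.1321−0.066) = 131.6188
P₀ = V_4/(1+r)^4 = 131.6188/(1+0.1321)^4 = 80.1270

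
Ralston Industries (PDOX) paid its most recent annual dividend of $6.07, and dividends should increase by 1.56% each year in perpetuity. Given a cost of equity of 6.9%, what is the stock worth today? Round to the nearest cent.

Gordon growth model: P₀ = D₁/(r − g). D₁ = 6.07 × (1 + 0.0156) = 6.1647.
P₀ = 6.1647 / (0.069 − 0.0156) = 6.1647 / 0.0534 = 115.4437

$115.44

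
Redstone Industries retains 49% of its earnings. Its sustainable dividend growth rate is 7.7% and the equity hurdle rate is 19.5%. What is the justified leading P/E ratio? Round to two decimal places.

4.32

Payout ratio b = 1 − 0.49 = 0.51.
Justified leading P/E = b/(r−g) = 0.51/(0.195−0.077) = 4.3220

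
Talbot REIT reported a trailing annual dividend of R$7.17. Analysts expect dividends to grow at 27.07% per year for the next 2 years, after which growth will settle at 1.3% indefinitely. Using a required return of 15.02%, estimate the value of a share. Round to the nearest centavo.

R$81.28

Two-stage DDM. Project D₁…D_2 at 0.2707, terminal growth 0.013, discount at r = 0.1502.
D_1 = 9.1109
D_2 = 11.5772
Terminal value at t=2: TV = D_3/(r−g) = 11.7277/(0.1502−0.013) = 85.4792
P₀ = 9.1109/(1+0.1502)^1 + 11.5772/(1+0.1502)^2 + 85.4792/(1+0.1502)^2 = 81.2843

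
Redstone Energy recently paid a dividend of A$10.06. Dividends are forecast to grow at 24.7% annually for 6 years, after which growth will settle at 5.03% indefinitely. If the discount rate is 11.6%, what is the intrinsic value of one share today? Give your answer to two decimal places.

Two-stage DDM. Project D₁…D_6 at 0.247, terminal growth 0.0503, discount at r = 0.116.
D_1 = 12.5448
D_2 = 15.6434
D_3 = 19.5073
D_4 = 24.3256
D_5 = 30.3340
D_6 = 37.8265
Terminal value at t=6: TV = D_7/(r−g) = 39.7292/(0.116−0.0503) = 604.7066
P₀ = 12.5448/(1+0.116)^1 + 15.6434/(1+0.116)^2 + 19.5073/(1+0.116)^3 + 24.3256/(1+0.116)^4 + 30.3340/(1+0.116)^5 + 37.8265/(1+0.116)^6 + 604.7066/(1+0.116)^6 = 403.6321

A$403.63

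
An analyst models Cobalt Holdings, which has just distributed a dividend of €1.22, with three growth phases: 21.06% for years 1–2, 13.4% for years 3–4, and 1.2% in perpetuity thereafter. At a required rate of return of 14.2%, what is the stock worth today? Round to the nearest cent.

€15.90

Three-stage DDM. Project D₁…D_4; terminal Gordon value at t=4 with g = 0.012; discount at r = 0.142.
D_1 = 1.4769
D_2 = 1.7880
D_3 = 2.0276
D_4 = 2.2993
TV_4 = 2.3268/(0.142−0.012) = 17.8988
P₀ = Σ Dₜ/(1+r)ᵗ + TV_4/(1+r)^4 = 15.9010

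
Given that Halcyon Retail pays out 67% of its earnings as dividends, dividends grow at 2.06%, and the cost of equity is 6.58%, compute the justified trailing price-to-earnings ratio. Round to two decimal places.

15.13

Justified trailing P/E = b(1+g)/(r−g) = 0.67×(1+0.0206)/(0.0658−0.0206) = 15.1284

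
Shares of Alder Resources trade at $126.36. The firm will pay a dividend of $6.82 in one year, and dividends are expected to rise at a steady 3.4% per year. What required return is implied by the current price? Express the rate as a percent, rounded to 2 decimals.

Rearranging the constant-growth DDM: r = D₁/P₀ + g.
r = 6.8200 / 126.36 + 0.034 = 0.05397 + 0.034 = 0.08797

8.80%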